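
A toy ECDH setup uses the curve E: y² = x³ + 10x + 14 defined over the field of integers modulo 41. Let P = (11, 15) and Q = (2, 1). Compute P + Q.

(37, 22)

(11, 15) + (2, 1). λ = (1 - 15)/(2 - 11) ≡ 27/32 mod 41. 32⁻¹ ≡ 9 (mod 41), so λ ≡ 38.
  x = λ² - 11 - 2 = 1444 - 13 ≡ 37; y = λ·(11 - 37) - 15 ≡ 22. → (37, 22)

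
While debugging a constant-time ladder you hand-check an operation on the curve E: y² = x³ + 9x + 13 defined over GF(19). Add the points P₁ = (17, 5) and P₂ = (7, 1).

(17, 5) + (7, 1). λ = (1 - 5)/(7 - 17) ≡ 15/9 mod 19. 9⁻¹ ≡ 17 (mod 19) since 9·17 = 153 ≡ 1, so λ ≡ 8.
  x = λ² - 17 - 7 = 64 - 24 ≡ 2; y = λ·(17 - 2) - 5 ≡ 1. → (2, 1)

(2, 1)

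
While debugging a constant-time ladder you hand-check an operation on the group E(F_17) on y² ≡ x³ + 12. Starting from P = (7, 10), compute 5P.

(7, 7)

Repeated addition: build up to 5P.
2P: tangent at (7, 10): λ = (3·7² + 0)/(2·10) ≡ 11/3. 3⁻¹ ≡ 6 (mod 17) since 3·6 = 18 ≡ 1, so λ ≡ 11·6 ≡ 15.
  x = λ² - 7 - 7 = 225 - 14 ≡ 7; y = λ·(7 - 7) - 10 ≡ 7. → (7, 7)
3P: (7, 7) + (7, 10): same x and y₁ ≡ -y₂, so the sum is ∞.
4P: ∞ + (7, 10) = (7, 10) (identity).
5P: tangent at (7, 10): λ = (3·7² + 0)/(2·10) ≡ 11/3. 3⁻¹ ≡ 6 (mod 17), so λ ≡ 11·6 ≡ 15.
  x = λ² - 7 - 7 = 225 - 14 ≡ 7; y = λ·(7 - 7) - 10 ≡ 7. → (7, 7)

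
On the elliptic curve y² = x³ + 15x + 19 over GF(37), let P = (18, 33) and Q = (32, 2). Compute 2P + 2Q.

First 2P:
Repeated addition: build up to 2P.
2P: tangent at (18, 33): λ = (3·18² + 15)/(2·33) ≡ 25/29. 29⁻¹ ≡ 23 (mod 37), so λ ≡ 25·23 ≡ 20.
  x = λ² - 18 - 18 = 400 - 36 ≡ 31; y = λ·(18 - 31) - 33 ≡ 3. → (31, 3)
2P = (31, 3).
Next 2Q:
Repeated addition: build up to 2Q.
2Q: tangent at (32, 2): λ = (3·32² + 15)/(2·2) ≡ 16/4. 4⁻¹ ≡ 28 (mod 37), so λ ≡ 16·28 ≡ 4.
  x = λ² - 32 - 32 = 16 - 64 ≡ 26; y = λ·(32 - 26) - 2 ≡ 22. → (26, 22)
2Q = (26, 22).
Finally 2P + 2Q:
(31, 3) + (26, 22). λ = (22 - 3)/(26 - 31) ≡ 19/32 mod 37. 32⁻¹ ≡ 22 (mod 37), so λ ≡ 11.
  x = λ² - 31 - 26 = 121 - 57 ≡ 27; y = λ·(31 - 27) - 3 ≡ 4. → (27, 4)

(27, 4)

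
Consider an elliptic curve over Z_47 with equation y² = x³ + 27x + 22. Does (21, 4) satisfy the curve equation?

y² = 4² ≡ 16; x³ + 27x + 22 = 9850 ≡ 27 (mod 47). 16 ≠ 27.

no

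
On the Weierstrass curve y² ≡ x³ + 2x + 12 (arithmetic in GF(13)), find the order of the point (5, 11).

2P: tangent at (5, 11): λ = (3·5² + 2)/(2·11) ≡ 12/9. 9⁻¹ ≡ 3 (mod 13), so λ ≡ 12·3 ≡ 10.
  x = λ² - 5 - 5 = 100 - 10 ≡ 12; y = λ·(5 - 12) - 11 ≡ 10. → (12, 10)
3P: (12, 10) + (5, 11). λ = (11 - 10)/(5 - 12) ≡ 1/6 mod 13. 6⁻¹ ≡ 11 (mod 13) since 6·11 = 66 ≡ 1, so λ ≡ 11.
  x = λ² - 12 - 5 = 121 - 17 ≡ 0; y = λ·(12 - 0) - 10 ≡ 5. → (0, 5)
4P: (0, 5) + (5, 11). λ = (11 - 5)/(5 - 0) ≡ 6/5 mod 13. 5⁻¹ ≡ 8 (mod 13) since 5·8 = 40 ≡ 1, so λ ≡ 9.
  x = λ² - 0 - 5 = 81 - 5 ≡ 11; y = λ·(0 - 11) - 5 ≡ 0. → (11, 0)
5P: (11, 0) + (5, 11). λ = (11 - 0)/(5 - 11) ≡ 11/7 mod 13. 7⁻¹ ≡ 2 (mod 13) since 7·2 = 14 ≡ 1, so λ ≡ 9.
  x = λ² - 11 - 5 = 81 - 16 ≡ 0; y = λ·(11 - 0) - 0 ≡ 8. → (0, 8)
6P: (0, 8) + (5, 11). λ = (11 - 8)/(5 - 0) ≡ 3/5 mod 13. 5⁻¹ ≡ 8 (mod 13), so λ ≡ 11.
  x = λ² - 0 - 5 = 121 - 5 ≡ 12; y = λ·(0 - 12) - 8 ≡ 3. → (12, 3)
7P: (12, 3) + (5, 11). λ = (11 - 3)/(5 - 12) ≡ 8/6 mod 13. 6⁻¹ ≡ 11 (mod 13) since 6·11 = 66 ≡ 1, so λ ≡ 10.
  x = λ² - 12 - 5 = 100 - 17 ≡ 5; y = λ·(12 - 5) - 3 ≡ 2. → (5, 2)
8P: (5, 2) + (5, 11): same x and y₁ ≡ -y₂, so the sum is O.
8P = O, so the order is 8.

8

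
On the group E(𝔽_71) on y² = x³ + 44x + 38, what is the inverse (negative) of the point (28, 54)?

-(28, 54) = (28, -54 mod 71) = (28, 17).

(28, 17)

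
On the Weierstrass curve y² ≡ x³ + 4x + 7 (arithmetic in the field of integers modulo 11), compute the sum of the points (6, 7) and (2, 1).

(6, 7) + (2, 1). λ = (1 - 7)/(2 - 6) ≡ 5/7 mod 11. 7⁻¹ ≡ 8 (mod 11), so λ ≡ 7.
  x = λ² - 6 - 2 = 49 - 8 ≡ 8; y = λ·(6 - 8) - 7 ≡ 1. → (8, 1)

(8, 1)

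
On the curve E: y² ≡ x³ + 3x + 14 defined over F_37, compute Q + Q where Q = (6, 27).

(25, 10)

tangent at (6, 27): λ = (3·6² + 3)/(2·27) ≡ 0/17. 17⁻¹ ≡ 24 (mod 37) since 17·24 = 408 ≡ 1, so λ ≡ 0·24 ≡ 0.
  x = λ² - 6 - 6 = 0 - 12 ≡ 25; y = λ·(6 - 25) - 27 ≡ 10. → (25, 10)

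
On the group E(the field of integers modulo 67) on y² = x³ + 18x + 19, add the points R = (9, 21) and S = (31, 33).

(9, 21) + (31, 33). λ = (33 - 21)/(31 - 9) ≡ 12/22 mod 67. 22⁻¹ ≡ 64 (mod 67) since 22·64 = 1408 ≡ 1, so λ ≡ 31.
  x = λ² - 9 - 31 = 961 - 40 ≡ 50; y = λ·(9 - 50) - 21 ≡ 48. → (50, 48)

(50, 48)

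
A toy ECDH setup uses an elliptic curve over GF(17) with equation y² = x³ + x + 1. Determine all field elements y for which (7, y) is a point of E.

x³ + 1x + 1 = 351 ≡ 11 (mod 17).
11 is a non-residue mod 17; no y exists.

none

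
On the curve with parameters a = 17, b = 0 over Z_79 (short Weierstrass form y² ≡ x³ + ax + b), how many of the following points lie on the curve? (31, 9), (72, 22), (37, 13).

1

(31, 9): 9² ≡ 2, rhs ≡ 61 → off.
(72, 22): 22² ≡ 10, rhs ≡ 12 → off.
(37, 13): 13² ≡ 11, rhs ≡ 11 → on.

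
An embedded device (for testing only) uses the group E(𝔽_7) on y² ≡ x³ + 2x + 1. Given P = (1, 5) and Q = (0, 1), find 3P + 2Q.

First 3P:
Repeated addition: build up to 3P.
2P: tangent at (1, 5): λ = (3·1² + 2)/(2·5) ≡ 5/3. 3⁻¹ ≡ 5 (mod 7), so λ ≡ 5·5 ≡ 4.
  x = λ² - 1 - 1 = 16 - 2 ≡ 0; y = λ·(1 - 0) - 5 ≡ 6. → (0, 6)
3P: (0, 6) + (1, 5). λ = (5 - 6)/(1 - 0) ≡ 6/1 mod 7. 1⁻¹ ≡ 1 (mod 7), so λ ≡ 6.
  x = λ² - 0 - 1 = 36 - 1 ≡ 0; y = λ·(0 - 0) - 6 ≡ 1. → (0, 1)
3P = (0, 1).
Next 2Q:
Repeated addition: build up to 2Q.
2Q: tangent at (0, 1): λ = (3·0² + 2)/(2·1) ≡ 2/2. 2⁻¹ ≡ 4 (mod 7), so λ ≡ 2·4 ≡ 1.
  x = λ² - 0 - 0 = 1 - 0 ≡ 1; y = λ·(0 - 1) - 1 ≡ 5. → (1, 5)
2Q = (1, 5).
Finally 3P + 2Q:
(0, 1) + (1, 5). λ = (5 - 1)/(1 - 0) ≡ 4/1 mod 7. 1⁻¹ ≡ 1 (mod 7) since 1·1 = 1 ≡ 1, so λ ≡ 4.
  x = λ² - 0 - 1 = 16 - 1 ≡ 1; y = λ·(0 - 1) - 1 ≡ 2. → (1, 2)

(1, 2)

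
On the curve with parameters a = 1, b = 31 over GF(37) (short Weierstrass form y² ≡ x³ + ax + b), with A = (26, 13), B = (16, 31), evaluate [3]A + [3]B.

(4, 32)

First 3A:
Repeated addition: build up to 3A.
2A: tangent at (26, 13): λ = (3·26² + 1)/(2·13) ≡ 31/26. 26⁻¹ ≡ 10 (mod 37) since 26·10 = 260 ≡ 1, so λ ≡ 31·10 ≡ 14.
  x = λ² - 26 - 26 = 196 - 52 ≡ 33; y = λ·(26 - 33) - 13 ≡ 0. → (33, 0)
3A: (33, 0) + (26, 13). λ = (13 - 0)/(26 - 33) ≡ 13/30 mod 37. 30⁻¹ ≡ 21 (mod 37) since 30·21 = 630 ≡ 1, so λ ≡ 14.
  x = λ² - 33 - 26 = 196 - 59 ≡ 26; y = λ·(33 - 26) - 0 ≡ 24. → (26, 24)
3A = (26, 24).
Next 3B:
Repeated addition: build up to 3B.
2B: tangent at (16, 31): λ = (3·16² + 1)/(2·31) ≡ 29/25. 25⁻¹ ≡ 3 (mod 37) since 25·3 = 75 ≡ 1, so λ ≡ 29·3 ≡ 13.
  x = λ² - 16 - 16 = 169 - 32 ≡ 26; y = λ·(16 - 26) - 31 ≡ 24. → (26, 24)
3B: (26, 24) + (16, 31). λ = (31 - 24)/(16 - 26) ≡ 7/27 mod 37. 27⁻¹ ≡ 11 (mod 37) since 27·11 = 297 ≡ 1, so λ ≡ 3.
  x = λ² - 26 - 16 = 9 - 42 ≡ 4; y = λ·(26 - 4) - 24 ≡ 5. → (4, 5)
3B = (4, 5).
Finally 3A + 3B:
(26, 24) + (4, 5). λ = (5 - 24)/(4 - 26) ≡ 18/15 mod 37. 15⁻¹ ≡ 5 (mod 37), so λ ≡ 16.
  x = λ² - 26 - 4 = 256 - 30 ≡ 4; y = λ·(26 - 4) - 24 ≡ 32. → (4, 32)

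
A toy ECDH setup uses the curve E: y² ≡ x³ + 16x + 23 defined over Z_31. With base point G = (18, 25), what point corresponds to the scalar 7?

(22, 7)

Repeated addition: build up to 7G.
2G: tangent at (18, 25): λ = (3·18² + 16)/(2·25) ≡ 27/19. 19⁻¹ ≡ 18 (mod 31) since 19·18 = 342 ≡ 1, so λ ≡ 27·18 ≡ 21.
  x = λ² - 18 - 18 = 441 - 36 ≡ 2; y = λ·(18 - 2) - 25 ≡ 1. → (2, 1)
3G: (2, 1) + (18, 25). λ = (25 - 1)/(18 - 2) ≡ 24/16 mod 31. 16⁻¹ ≡ 2 (mod 31), so λ ≡ 17.
  x = λ² - 2 - 18 = 289 - 20 ≡ 21; y = λ·(2 - 21) - 1 ≡ 17. → (21, 17)
4G: (21, 17) + (18, 25). λ = (25 - 17)/(18 - 21) ≡ 8/28 mod 31. 28⁻¹ ≡ 10 (mod 31) since 28·10 = 280 ≡ 1, so λ ≡ 18.
  x = λ² - 21 - 18 = 324 - 39 ≡ 6; y = λ·(21 - 6) - 17 ≡ 5. → (6, 5)
5G: (6, 5) + (18, 25). λ = (25 - 5)/(18 - 6) ≡ 20/12 mod 31. 12⁻¹ ≡ 13 (mod 31) since 12·13 = 156 ≡ 1, so λ ≡ 12.
  x = λ² - 6 - 18 = 144 - 24 ≡ 27; y = λ·(6 - 27) - 5 ≡ 22. → (27, 22)
6G: (27, 22) + (18, 25). λ = (25 - 22)/(18 - 27) ≡ 3/22 mod 31. 22⁻¹ ≡ 24 (mod 31), so λ ≡ 10.
  x = λ² - 27 - 18 = 100 - 45 ≡ 24; y = λ·(27 - 24) - 22 ≡ 8. → (24, 8)
7G: (24, 8) + (18, 25). λ = (25 - 8)/(18 - 24) ≡ 17/25 mod 31. 25⁻¹ ≡ 5 (mod 31), so λ ≡ 23.
  x = λ² - 24 - 18 = 529 - 42 ≡ 22; y = λ·(24 - 22) - 8 ≡ 7. → (22, 7)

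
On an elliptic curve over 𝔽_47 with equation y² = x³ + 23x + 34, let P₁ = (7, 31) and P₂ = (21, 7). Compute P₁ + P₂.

(7, 31) + (21, 7). λ = (7 - 31)/(21 - 7) ≡ 23/14 mod 47. 14⁻¹ ≡ 37 (mod 47), so λ ≡ 5.
  x = λ² - 7 - 21 = 25 - 28 ≡ 44; y = λ·(7 - 44) - 31 ≡ 19. → (44, 19)

(44, 19)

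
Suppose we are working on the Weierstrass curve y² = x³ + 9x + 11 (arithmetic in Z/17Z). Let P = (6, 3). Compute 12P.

Repeated addition: build up to 12P.
2P: tangent at (6, 3): λ = (3·6² + 9)/(2·3) ≡ 15/6. 6⁻¹ ≡ 3 (mod 17), so λ ≡ 15·3 ≡ 11.
  x = λ² - 6 - 6 = 121 - 12 ≡ 7; y = λ·(6 - 7) - 3 ≡ 3. → (7, 3)
3P: (7, 3) + (6, 3). λ = (3 - 3)/(6 - 7) ≡ 0/16 mod 17. 16⁻¹ ≡ 16 (mod 17), so λ ≡ 0.
  x = λ² - 7 - 6 = 0 - 13 ≡ 4; y = λ·(7 - 4) - 3 ≡ 14. → (4, 14)
4P: (4, 14) + (6, 3). λ = (3 - 14)/(6 - 4) ≡ 6/2 mod 17. 2⁻¹ ≡ 9 (mod 17) since 2·9 = 18 ≡ 1, so λ ≡ 3.
  x = λ² - 4 - 6 = 9 - 10 ≡ 16; y = λ·(4 - 16) - 14 ≡ 1. → (16, 1)
5P: (16, 1) + (6, 3). λ = (3 - 1)/(6 - 16) ≡ 2/7 mod 17. 7⁻¹ ≡ 5 (mod 17), so λ ≡ 10.
  x = λ² - 16 - 6 = 100 - 22 ≡ 10; y = λ·(16 - 10) - 1 ≡ 8. → (10, 8)
6P: (10, 8) + (6, 3). λ = (3 - 8)/(6 - 10) ≡ 12/13 mod 17. 13⁻¹ ≡ 4 (mod 17) since 13·4 = 52 ≡ 1, so λ ≡ 14.
  x = λ² - 10 - 6 = 196 - 16 ≡ 10; y = λ·(10 - 10) - 8 ≡ 9. → (10, 9)
7P: (10, 9) + (6, 3). λ = (3 - 9)/(6 - 10) ≡ 11/13 mod 17. 13⁻¹ ≡ 4 (mod 17), so λ ≡ 10.
  x = λ² - 10 - 6 = 100 - 16 ≡ 16; y = λ·(10 - 16) - 9 ≡ 16. → (16, 16)
8P: (16, 16) + (6, 3). λ = (3 - 16)/(6 - 16) ≡ 4/7 mod 17. 7⁻¹ ≡ 5 (mod 17), so λ ≡ 3.
  x = λ² - 16 - 6 = 9 - 22 ≡ 4; y = λ·(16 - 4) - 16 ≡ 3. → (4, 3)
9P: (4, 3) + (6, 3). λ = (3 - 3)/(6 - 4) ≡ 0/2 mod 17. 2⁻¹ ≡ 9 (mod 17), so λ ≡ 0.
  x = λ² - 4 - 6 = 0 - 10 ≡ 7; y = λ·(4 - 7) - 3 ≡ 14. → (7, 14)
10P: (7, 14) + (6, 3). λ = (3 - 14)/(6 - 7) ≡ 6/16 mod 17. 16⁻¹ ≡ 16 (mod 17), so λ ≡ 11.
  x = λ² - 7 - 6 = 121 - 13 ≡ 6; y = λ·(7 - 6) - 14 ≡ 14. → (6, 14)
11P: (6, 14) + (6, 3): same x and y₁ ≡ -y₂, so the sum is ∞.
12P: ∞ + (6, 3) = (6, 3) (identity).

(6, 3)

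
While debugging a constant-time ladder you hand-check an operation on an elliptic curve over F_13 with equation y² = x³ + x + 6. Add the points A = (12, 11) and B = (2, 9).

(12, 11) + (2, 9). λ = (9 - 11)/(2 - 12) ≡ 11/3 mod 13. 3⁻¹ ≡ 9 (mod 13), so λ ≡ 8.
  x = λ² - 12 - 2 = 64 - 14 ≡ 11; y = λ·(12 - 11) - 11 ≡ 10. → (11, 10)

(11, 10)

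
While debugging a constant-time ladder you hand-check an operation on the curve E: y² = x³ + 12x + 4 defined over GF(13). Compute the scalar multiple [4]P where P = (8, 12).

Double-and-add on 4 = (100)₂. Start with P = (8, 12) for the leading 1-bit.
double: tangent at (8, 12): λ = (3·8² + 12)/(2·12) ≡ 9/11. 11⁻¹ ≡ 6 (mod 13), so λ ≡ 9·6 ≡ 2.
  x = λ² - 8 - 8 = 4 - 16 ≡ 1; y = λ·(8 - 1) - 12 ≡ 2. → (1, 2)
double: tangent at (1, 2): λ = (3·1² + 12)/(2·2) ≡ 2/4. 4⁻¹ ≡ 10 (mod 13), so λ ≡ 2·10 ≡ 7.
  x = λ² - 1 - 1 = 49 - 2 ≡ 8; y = λ·(1 - 8) - 2 ≡ 1. → (8, 1)

(8, 1)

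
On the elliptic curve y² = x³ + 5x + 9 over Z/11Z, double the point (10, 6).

(0, 8)

tangent at (10, 6): λ = (3·10² + 5)/(2·6) ≡ 8/1. 1⁻¹ ≡ 1 (mod 11) since 1·1 = 1 ≡ 1, so λ ≡ 8·1 ≡ 8.
  x = λ² - 10 - 10 = 64 - 20 ≡ 0; y = λ·(10 - 0) - 6 ≡ 8. → (0, 8)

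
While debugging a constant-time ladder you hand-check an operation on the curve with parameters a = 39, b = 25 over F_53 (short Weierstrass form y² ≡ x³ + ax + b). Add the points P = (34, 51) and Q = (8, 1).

(34, 51) + (8, 1). λ = (1 - 51)/(8 - 34) ≡ 3/27 mod 53. 27⁻¹ ≡ 2 (mod 53), so λ ≡ 6.
  x = λ² - 34 - 8 = 36 - 42 ≡ 47; y = λ·(34 - 47) - 51 ≡ 30. → (47, 30)

(47, 30)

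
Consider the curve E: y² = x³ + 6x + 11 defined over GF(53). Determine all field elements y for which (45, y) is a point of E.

x³ + 6x + 11 = 91406 ≡ 34 (mod 53).
34 is a non-residue mod 53; no y exists.

none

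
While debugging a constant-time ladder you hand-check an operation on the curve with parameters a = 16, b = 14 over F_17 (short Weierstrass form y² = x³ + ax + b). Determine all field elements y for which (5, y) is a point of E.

7, 10

x³ + 16x + 14 = 219 ≡ 15 (mod 17).
Square roots of 15 mod 17: 7 and 10 (since 7² = 49 ≡ 15).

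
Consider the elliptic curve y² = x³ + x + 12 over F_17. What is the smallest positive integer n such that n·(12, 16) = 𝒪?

5

2P: tangent at (12, 16): λ = (3·12² + 1)/(2·16) ≡ 8/15. 15⁻¹ ≡ 8 (mod 17), so λ ≡ 8·8 ≡ 13.
  x = λ² - 12 - 12 = 169 - 24 ≡ 9; y = λ·(12 - 9) - 16 ≡ 6. → (9, 6)
3P: (9, 6) + (12, 16). λ = (16 - 6)/(12 - 9) ≡ 10/3 mod 17. 3⁻¹ ≡ 6 (mod 17), so λ ≡ 9.
  x = λ² - 9 - 12 = 81 - 21 ≡ 9; y = λ·(9 - 9) - 6 ≡ 11. → (9, 11)
4P: (9, 11) + (12, 16). λ = (16 - 11)/(12 - 9) ≡ 5/3 mod 17. 3⁻¹ ≡ 6 (mod 17) since 3·6 = 18 ≡ 1, so λ ≡ 13.
  x = λ² - 9 - 12 = 169 - 21 ≡ 12; y = λ·(9 - 12) - 11 ≡ 1. → (12, 1)
5P: (12, 1) + (12, 16): same x and y₁ ≡ -y₂, so the sum is 𝒪.
5P = 𝒪, so the order is 5.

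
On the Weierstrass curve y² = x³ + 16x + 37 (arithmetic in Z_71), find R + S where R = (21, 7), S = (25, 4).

(30, 53)

(21, 7) + (25, 4). λ = (4 - 7)/(25 - 21) ≡ 68/4 mod 71. 4⁻¹ ≡ 18 (mod 71) since 4·18 = 72 ≡ 1, so λ ≡ 17.
  x = λ² - 21 - 25 = 289 - 46 ≡ 30; y = λ·(21 - 30) - 7 ≡ 53. → (30, 53)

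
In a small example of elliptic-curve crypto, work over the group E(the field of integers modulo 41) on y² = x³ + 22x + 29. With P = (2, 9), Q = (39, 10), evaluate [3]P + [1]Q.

First 3P:
Repeated addition: build up to 3P.
2P: tangent at (2, 9): λ = (3·2² + 22)/(2·9) ≡ 34/18. 18⁻¹ ≡ 16 (mod 41), so λ ≡ 34·16 ≡ 11.
  x = λ² - 2 - 2 = 121 - 4 ≡ 35; y = λ·(2 - 35) - 9 ≡ 38. → (35, 38)
3P: (35, 38) + (2, 9). λ = (9 - 38)/(2 - 35) ≡ 12/8 mod 41. 8⁻¹ ≡ 36 (mod 41) since 8·36 = 288 ≡ 1, so λ ≡ 22.
  x = λ² - 35 - 2 = 484 - 37 ≡ 37; y = λ·(35 - 37) - 38 ≡ 0. → (37, 0)
3P = (37, 0).
Finally 3P + Q:
(37, 0) + (39, 10). λ = (10 - 0)/(39 - 37) ≡ 10/2 mod 41. 2⁻¹ ≡ 21 (mod 41) since 2·21 = 42 ≡ 1, so λ ≡ 5.
  x = λ² - 37 - 39 = 25 - 76 ≡ 31; y = λ·(37 - 31) - 0 ≡ 30. → (31, 30)

(31, 30)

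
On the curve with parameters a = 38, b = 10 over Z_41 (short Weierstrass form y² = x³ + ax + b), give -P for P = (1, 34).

(1, 7)

-(1, 34) = (1, -34 mod 41) = (1, 7).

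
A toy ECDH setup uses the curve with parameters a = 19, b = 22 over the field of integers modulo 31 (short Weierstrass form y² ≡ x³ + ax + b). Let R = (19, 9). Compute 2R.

(7, 23)

tangent at (19, 9): λ = (3·19² + 19)/(2·9) ≡ 17/18. 18⁻¹ ≡ 19 (mod 31), so λ ≡ 17·19 ≡ 13.
  x = λ² - 19 - 19 = 169 - 38 ≡ 7; y = λ·(19 - 7) - 9 ≡ 23. → (7, 23)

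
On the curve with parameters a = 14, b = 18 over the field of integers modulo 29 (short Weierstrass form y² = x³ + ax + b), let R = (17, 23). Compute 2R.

tangent at (17, 23): λ = (3·17² + 14)/(2·23) ≡ 11/17. 17⁻¹ ≡ 12 (mod 29) since 17·12 = 204 ≡ 1, so λ ≡ 11·12 ≡ 16.
  x = λ² - 17 - 17 = 256 - 34 ≡ 19; y = λ·(17 - 19) - 23 ≡ 3. → (19, 3)

(19, 3)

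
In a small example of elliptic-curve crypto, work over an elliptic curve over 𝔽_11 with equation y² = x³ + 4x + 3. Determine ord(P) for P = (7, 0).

2

2P: (7, 0) + (7, 0): same x and y₁ ≡ -y₂, so the sum is O.
2P = O, so the order is 2.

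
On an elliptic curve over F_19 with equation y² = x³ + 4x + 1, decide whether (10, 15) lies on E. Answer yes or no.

y² = 15² ≡ 16; x³ + 4x + 1 = 1041 ≡ 15 (mod 19). 16 ≠ 15.

no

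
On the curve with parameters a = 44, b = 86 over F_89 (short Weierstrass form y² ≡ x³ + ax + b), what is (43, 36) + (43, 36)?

tangent at (43, 36): λ = (3·43² + 44)/(2·36) ≡ 73/72. 72⁻¹ ≡ 68 (mod 89) since 72·68 = 4896 ≡ 1, so λ ≡ 73·68 ≡ 69.
  x = λ² - 43 - 43 = 4761 - 86 ≡ 47; y = λ·(43 - 47) - 36 ≡ 44. → (47, 44)

(47, 44)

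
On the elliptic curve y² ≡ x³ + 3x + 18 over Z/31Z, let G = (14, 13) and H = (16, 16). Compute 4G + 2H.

First 4G:
Repeated addition: build up to 4G.
2G: tangent at (14, 13): λ = (3·14² + 3)/(2·13) ≡ 2/26. 26⁻¹ ≡ 6 (mod 31), so λ ≡ 2·6 ≡ 12.
  x = λ² - 14 - 14 = 144 - 28 ≡ 23; y = λ·(14 - 23) - 13 ≡ 3. → (23, 3)
3G: (23, 3) + (14, 13). λ = (13 - 3)/(14 - 23) ≡ 10/22 mod 31. 22⁻¹ ≡ 24 (mod 31), so λ ≡ 23.
  x = λ² - 23 - 14 = 529 - 37 ≡ 27; y = λ·(23 - 27) - 3 ≡ 29. → (27, 29)
4G: (27, 29) + (14, 13). λ = (13 - 29)/(14 - 27) ≡ 15/18 mod 31. 18⁻¹ ≡ 19 (mod 31) since 18·19 = 342 ≡ 1, so λ ≡ 6.
  x = λ² - 27 - 14 = 36 - 41 ≡ 26; y = λ·(27 - 26) - 29 ≡ 8. → (26, 8)
4G = (26, 8).
Next 2H:
Repeated addition: build up to 2H.
2H: tangent at (16, 16): λ = (3·16² + 3)/(2·16) ≡ 27/1. 1⁻¹ ≡ 1 (mod 31), so λ ≡ 27·1 ≡ 27.
  x = λ² - 16 - 16 = 729 - 32 ≡ 15; y = λ·(16 - 15) - 16 ≡ 11. → (15, 11)
2H = (15, 11).
Finally 4G + 2H:
(26, 8) + (15, 11). λ = (11 - 8)/(15 - 26) ≡ 3/20 mod 31. 20⁻¹ ≡ 14 (mod 31) since 20·14 = 280 ≡ 1, so λ ≡ 11.
  x = λ² - 26 - 15 = 121 - 41 ≡ 18; y = λ·(26 - 18) - 8 ≡ 18. → (18, 18)

(18, 18)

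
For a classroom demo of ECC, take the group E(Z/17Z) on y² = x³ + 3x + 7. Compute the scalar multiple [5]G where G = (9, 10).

(8, 13)

Repeated addition: build up to 5G.
2G: tangent at (9, 10): λ = (3·9² + 3)/(2·10) ≡ 8/3. 3⁻¹ ≡ 6 (mod 17) since 3·6 = 18 ≡ 1, so λ ≡ 8·6 ≡ 14.
  x = λ² - 9 - 9 = 196 - 18 ≡ 8; y = λ·(9 - 8) - 10 ≡ 4. → (8, 4)
3G: (8, 4) + (9, 10). λ = (10 - 4)/(9 - 8) ≡ 6/1 mod 17. 1⁻¹ ≡ 1 (mod 17) since 1·1 = 1 ≡ 1, so λ ≡ 6.
  x = λ² - 8 - 9 = 36 - 17 ≡ 2; y = λ·(8 - 2) - 4 ≡ 15. → (2, 15)
4G: (2, 15) + (9, 10). λ = (10 - 15)/(9 - 2) ≡ 12/7 mod 17. 7⁻¹ ≡ 5 (mod 17), so λ ≡ 9.
  x = λ² - 2 - 9 = 81 - 11 ≡ 2; y = λ·(2 - 2) - 15 ≡ 2. → (2, 2)
5G: (2, 2) + (9, 10). λ = (10 - 2)/(9 - 2) ≡ 8/7 mod 17. 7⁻¹ ≡ 5 (mod 17), so λ ≡ 6.
  x = λ² - 2 - 9 = 36 - 11 ≡ 8; y = λ·(2 - 8) - 2 ≡ 13. → (8, 13)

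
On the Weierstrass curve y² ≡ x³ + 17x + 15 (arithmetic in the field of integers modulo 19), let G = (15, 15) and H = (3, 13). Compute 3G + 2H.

(17, 12)

First 3G:
Repeated addition: build up to 3G.
2G: tangent at (15, 15): λ = (3·15² + 17)/(2·15) ≡ 8/11. 11⁻¹ ≡ 7 (mod 19), so λ ≡ 8·7 ≡ 18.
  x = λ² - 15 - 15 = 324 - 30 ≡ 9; y = λ·(15 - 9) - 15 ≡ 17. → (9, 17)
3G: (9, 17) + (15, 15). λ = (15 - 17)/(15 - 9) ≡ 17/6 mod 19. 6⁻¹ ≡ 16 (mod 19), so λ ≡ 6.
  x = λ² - 9 - 15 = 36 - 24 ≡ 12; y = λ·(9 - 12) - 17 ≡ 3. → (12, 3)
3G = (12, 3).
Next 2H:
Repeated addition: build up to 2H.
2H: tangent at (3, 13): λ = (3·3² + 17)/(2·13) ≡ 6/7. 7⁻¹ ≡ 11 (mod 19) since 7·11 = 77 ≡ 1, so λ ≡ 6·11 ≡ 9.
  x = λ² - 3 - 3 = 81 - 6 ≡ 18; y = λ·(3 - 18) - 13 ≡ 4. → (18, 4)
2H = (18, 4).
Finally 3G + 2H:
(12, 3) + (18, 4). λ = (4 - 3)/(18 - 12) ≡ 1/6 mod 19. 6⁻¹ ≡ 16 (mod 19) since 6·16 = 96 ≡ 1, so λ ≡ 16.
  x = λ² - 12 - 18 = 256 - 30 ≡ 17; y = λ·(12 - 17) - 3 ≡ 12. → (17, 12)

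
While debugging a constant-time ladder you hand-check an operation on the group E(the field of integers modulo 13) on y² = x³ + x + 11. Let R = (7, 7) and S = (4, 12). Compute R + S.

(7, 7) + (4, 12). λ = (12 - 7)/(4 - 7) ≡ 5/10 mod 13. 10⁻¹ ≡ 4 (mod 13), so λ ≡ 7.
  x = λ² - 7 - 4 = 49 - 11 ≡ 12; y = λ·(7 - 12) - 7 ≡ 10. → (12, 10)

(12, 10)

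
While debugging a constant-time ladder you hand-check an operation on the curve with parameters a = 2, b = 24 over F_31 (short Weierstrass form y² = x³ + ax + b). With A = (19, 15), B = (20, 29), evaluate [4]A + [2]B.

First 4A:
Double-and-add on 4 = (100)₂. Start with A = (19, 15) for the leading 1-bit.
double: tangent at (19, 15): λ = (3·19² + 2)/(2·15) ≡ 0/30. 30⁻¹ ≡ 30 (mod 31), so λ ≡ 0·30 ≡ 0.
  x = λ² - 19 - 19 = 0 - 38 ≡ 24; y = λ·(19 - 24) - 15 ≡ 16. → (24, 16)
double: tangent at (24, 16): λ = (3·24² + 2)/(2·16) ≡ 25/1. 1⁻¹ ≡ 1 (mod 31), so λ ≡ 25·1 ≡ 25.
  x = λ² - 24 - 24 = 625 - 48 ≡ 19; y = λ·(24 - 19) - 16 ≡ 16. → (19, 16)
4A = (19, 16).
Next 2B:
Repeated addition: build up to 2B.
2B: tangent at (20, 29): λ = (3·20² + 2)/(2·29) ≡ 24/27. 27⁻¹ ≡ 23 (mod 31), so λ ≡ 24·23 ≡ 25.
  x = λ² - 20 - 20 = 625 - 40 ≡ 27; y = λ·(20 - 27) - 29 ≡ 13. → (27, 13)
2B = (27, 13).
Finally 4A + 2B:
(19, 16) + (27, 13). λ = (13 - 16)/(27 - 19) ≡ 28/8 mod 31. 8⁻¹ ≡ 4 (mod 31) since 8·4 = 32 ≡ 1, so λ ≡ 19.
  x = λ² - 19 - 27 = 361 - 46 ≡ 5; y = λ·(19 - 5) - 16 ≡ 2. → (5, 2)

(5, 2)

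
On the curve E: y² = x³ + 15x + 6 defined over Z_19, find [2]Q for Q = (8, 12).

(10, 4)

tangent at (8, 12): λ = (3·8² + 15)/(2·12) ≡ 17/5. 5⁻¹ ≡ 4 (mod 19), so λ ≡ 17·4 ≡ 11.
  x = λ² - 8 - 8 = 121 - 16 ≡ 10; y = λ·(8 - 10) - 12 ≡ 4. → (10, 4)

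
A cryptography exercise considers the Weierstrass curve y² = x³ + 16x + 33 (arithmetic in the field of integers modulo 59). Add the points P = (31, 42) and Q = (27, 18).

(31, 42) + (27, 18). λ = (18 - 42)/(27 - 31) ≡ 35/55 mod 59. 55⁻¹ ≡ 44 (mod 59), so λ ≡ 6.
  x = λ² - 31 - 27 = 36 - 58 ≡ 37; y = λ·(31 - 37) - 42 ≡ 40. → (37, 40)

(37, 40)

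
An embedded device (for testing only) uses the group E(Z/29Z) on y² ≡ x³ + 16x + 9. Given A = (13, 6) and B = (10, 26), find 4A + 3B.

(21, 6)

First 4A:
Repeated addition: build up to 4A.
2A: tangent at (13, 6): λ = (3·13² + 16)/(2·6) ≡ 1/12. 12⁻¹ ≡ 17 (mod 29), so λ ≡ 1·17 ≡ 17.
  x = λ² - 13 - 13 = 289 - 26 ≡ 2; y = λ·(13 - 2) - 6 ≡ 7. → (2, 7)
3A: (2, 7) + (13, 6). λ = (6 - 7)/(13 - 2) ≡ 28/11 mod 29. 11⁻¹ ≡ 8 (mod 29) since 11·8 = 88 ≡ 1, so λ ≡ 21.
  x = λ² - 2 - 13 = 441 - 15 ≡ 20; y = λ·(2 - 20) - 7 ≡ 21. → (20, 21)
4A: (20, 21) + (13, 6). λ = (6 - 21)/(13 - 20) ≡ 14/22 mod 29. 22⁻¹ ≡ 4 (mod 29), so λ ≡ 27.
  x = λ² - 20 - 13 = 729 - 33 ≡ 0; y = λ·(20 - 0) - 21 ≡ 26. → (0, 26)
4A = (0, 26).
Next 3B:
Repeated addition: build up to 3B.
2B: tangent at (10, 26): λ = (3·10² + 16)/(2·26) ≡ 26/23. 23⁻¹ ≡ 24 (mod 29), so λ ≡ 26·24 ≡ 15.
  x = λ² - 10 - 10 = 225 - 20 ≡ 2; y = λ·(10 - 2) - 26 ≡ 7. → (2, 7)
3B: (2, 7) + (10, 26). λ = (26 - 7)/(10 - 2) ≡ 19/8 mod 29. 8⁻¹ ≡ 11 (mod 29) since 8·11 = 88 ≡ 1, so λ ≡ 6.
  x = λ² - 2 - 10 = 36 - 12 ≡ 24; y = λ·(2 - 24) - 7 ≡ 6. → (24, 6)
3B = (24, 6).
Finally 4A + 3B:
(0, 26) + (24, 6). λ = (6 - 26)/(24 - 0) ≡ 9/24 mod 29. 24⁻¹ ≡ 23 (mod 29) since 24·23 = 552 ≡ 1, so λ ≡ 4.
  x = λ² - 0 - 24 = 16 - 24 ≡ 21; y = λ·(0 - 21) - 26 ≡ 6. → (21, 6)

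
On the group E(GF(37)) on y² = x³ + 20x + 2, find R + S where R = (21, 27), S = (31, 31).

(34, 27)

(21, 27) + (31, 31). λ = (31 - 27)/(31 - 21) ≡ 4/10 mod 37. 10⁻¹ ≡ 26 (mod 37) since 10·26 = 260 ≡ 1, so λ ≡ 30.
  x = λ² - 21 - 31 = 900 - 52 ≡ 34; y = λ·(21 - 34) - 27 ≡ 27. → (34, 27)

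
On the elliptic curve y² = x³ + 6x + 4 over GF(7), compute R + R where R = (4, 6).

tangent at (4, 6): λ = (3·4² + 6)/(2·6) ≡ 5/5. 5⁻¹ ≡ 3 (mod 7) since 5·3 = 15 ≡ 1, so λ ≡ 5·3 ≡ 1.
  x = λ² - 4 - 4 = 1 - 8 ≡ 0; y = λ·(4 - 0) - 6 ≡ 5. → (0, 5)

(0, 5)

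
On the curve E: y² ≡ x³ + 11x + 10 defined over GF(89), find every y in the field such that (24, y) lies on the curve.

6, 83

x³ + 11x + 10 = 14098 ≡ 36 (mod 89).
Square roots of 36 mod 89: 6 and 83 (since 6² = 36 ≡ 36).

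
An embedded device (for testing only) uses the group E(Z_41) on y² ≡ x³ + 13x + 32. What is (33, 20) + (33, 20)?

tangent at (33, 20): λ = (3·33² + 13)/(2·20) ≡ 0/40. 40⁻¹ ≡ 40 (mod 41) since 40·40 = 1600 ≡ 1, so λ ≡ 0·40 ≡ 0.
  x = λ² - 33 - 33 = 0 - 66 ≡ 16; y = λ·(33 - 16) - 20 ≡ 21. → (16, 21)

(16, 21)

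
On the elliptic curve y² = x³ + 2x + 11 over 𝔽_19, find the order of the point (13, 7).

2P: tangent at (13, 7): λ = (3·13² + 2)/(2·7) ≡ 15/14. 14⁻¹ ≡ 15 (mod 19), so λ ≡ 15·15 ≡ 16.
  x = λ² - 13 - 13 = 256 - 26 ≡ 2; y = λ·(13 - 2) - 7 ≡ 17. → (2, 17)
3P: (2, 17) + (13, 7). λ = (7 - 17)/(13 - 2) ≡ 9/11 mod 19. 11⁻¹ ≡ 7 (mod 19), so λ ≡ 6.
  x = λ² - 2 - 13 = 36 - 15 ≡ 2; y = λ·(2 - 2) - 17 ≡ 2. → (2, 2)
4P: (2, 2) + (13, 7). λ = (7 - 2)/(13 - 2) ≡ 5/11 mod 19. 11⁻¹ ≡ 7 (mod 19), so λ ≡ 16.
  x = λ² - 2 - 13 = 256 - 15 ≡ 13; y = λ·(2 - 13) - 2 ≡ 12. → (13, 12)
5P: (13, 12) + (13, 7): same x and y₁ ≡ -y₂, so the sum is the point at infinity.
5P = the point at infinity, so the order is 5.

5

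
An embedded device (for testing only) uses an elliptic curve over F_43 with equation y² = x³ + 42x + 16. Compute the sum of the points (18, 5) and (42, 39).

(18, 5) + (42, 39). λ = (39 - 5)/(42 - 18) ≡ 34/24 mod 43. 24⁻¹ ≡ 9 (mod 43), so λ ≡ 5.
  x = λ² - 18 - 42 = 25 - 60 ≡ 8; y = λ·(18 - 8) - 5 ≡ 2. → (8, 2)

(8, 2)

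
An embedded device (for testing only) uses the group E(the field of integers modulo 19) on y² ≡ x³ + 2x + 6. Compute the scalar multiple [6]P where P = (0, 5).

(16, 12)

Double-and-add on 6 = (110)₂. Start with P = (0, 5) for the leading 1-bit.
double: tangent at (0, 5): λ = (3·0² + 2)/(2·5) ≡ 2/10. 10⁻¹ ≡ 2 (mod 19), so λ ≡ 2·2 ≡ 4.
  x = λ² - 0 - 0 = 16 - 0 ≡ 16; y = λ·(0 - 16) - 5 ≡ 7. → (16, 7)
add P: (16, 7) + (0, 5). λ = (5 - 7)/(0 - 16) ≡ 17/3 mod 19. 3⁻¹ ≡ 13 (mod 19) since 3·13 = 39 ≡ 1, so λ ≡ 12.
  x = λ² - 16 - 0 = 144 - 16 ≡ 14; y = λ·(16 - 14) - 7 ≡ 17. → (14, 17)
double: tangent at (14, 17): λ = (3·14² + 2)/(2·17) ≡ 1/15. 15⁻¹ ≡ 14 (mod 19), so λ ≡ 1·14 ≡ 14.
  x = λ² - 14 - 14 = 196 - 28 ≡ 16; y = λ·(14 - 16) - 17 ≡ 12. → (16, 12)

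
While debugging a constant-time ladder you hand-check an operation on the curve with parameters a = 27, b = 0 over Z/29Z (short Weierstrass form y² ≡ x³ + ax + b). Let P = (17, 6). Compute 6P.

Repeated addition: build up to 6P.
2P: tangent at (17, 6): λ = (3·17² + 27)/(2·6) ≡ 24/12. 12⁻¹ ≡ 17 (mod 29) since 12·17 = 204 ≡ 1, so λ ≡ 24·17 ≡ 2.
  x = λ² - 17 - 17 = 4 - 34 ≡ 28; y = λ·(17 - 28) - 6 ≡ 1. → (28, 1)
3P: (28, 1) + (17, 6). λ = (6 - 1)/(17 - 28) ≡ 5/18 mod 29. 18⁻¹ ≡ 21 (mod 29) since 18·21 = 378 ≡ 1, so λ ≡ 18.
  x = λ² - 28 - 17 = 324 - 45 ≡ 18; y = λ·(28 - 18) - 1 ≡ 5. → (18, 5)
4P: (18, 5) + (17, 6). λ = (6 - 5)/(17 - 18) ≡ 1/28 mod 29. 28⁻¹ ≡ 28 (mod 29) since 28·28 = 784 ≡ 1, so λ ≡ 28.
  x = λ² - 18 - 17 = 784 - 35 ≡ 24; y = λ·(18 - 24) - 5 ≡ 1. → (24, 1)
5P: (24, 1) + (17, 6). λ = (6 - 1)/(17 - 24) ≡ 5/22 mod 29. 22⁻¹ ≡ 4 (mod 29) since 22·4 = 88 ≡ 1, so λ ≡ 20.
  x = λ² - 24 - 17 = 400 - 41 ≡ 11; y = λ·(24 - 11) - 1 ≡ 27. → (11, 27)
6P: (11, 27) + (17, 6). λ = (6 - 27)/(17 - 11) ≡ 8/6 mod 29. 6⁻¹ ≡ 5 (mod 29), so λ ≡ 11.
  x = λ² - 11 - 17 = 121 - 28 ≡ 6; y = λ·(11 - 6) - 27 ≡ 28. → (6, 28)

(6, 28)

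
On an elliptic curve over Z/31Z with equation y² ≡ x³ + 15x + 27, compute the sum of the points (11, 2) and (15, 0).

(13, 30)

(11, 2) + (15, 0). λ = (0 - 2)/(15 - 11) ≡ 29/4 mod 31. 4⁻¹ ≡ 8 (mod 31), so λ ≡ 15.
  x = λ² - 11 - 15 = 225 - 26 ≡ 13; y = λ·(11 - 13) - 2 ≡ 30. → (13, 30)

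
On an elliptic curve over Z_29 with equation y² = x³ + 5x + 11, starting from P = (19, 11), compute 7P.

(28, 11)

Double-and-add on 7 = (111)₂. Start with P = (19, 11) for the leading 1-bit.
double: tangent at (19, 11): λ = (3·19² + 5)/(2·11) ≡ 15/22. 22⁻¹ ≡ 4 (mod 29), so λ ≡ 15·4 ≡ 2.
  x = λ² - 19 - 19 = 4 - 38 ≡ 24; y = λ·(19 - 24) - 11 ≡ 8. → (24, 8)
add P: (24, 8) + (19, 11). λ = (11 - 8)/(19 - 24) ≡ 3/24 mod 29. 24⁻¹ ≡ 23 (mod 29), so λ ≡ 11.
  x = λ² - 24 - 19 = 121 - 43 ≡ 20; y = λ·(24 - 20) - 8 ≡ 7. → (20, 7)
double: tangent at (20, 7): λ = (3·20² + 5)/(2·7) ≡ 16/14. 14⁻¹ ≡ 27 (mod 29), so λ ≡ 16·27 ≡ 26.
  x = λ² - 20 - 20 = 676 - 40 ≡ 27; y = λ·(20 - 27) - 7 ≡ 14. → (27, 14)
add P: (27, 14) + (19, 11). λ = (11 - 14)/(19 - 27) ≡ 26/21 mod 29. 21⁻¹ ≡ 18 (mod 29) since 21·18 = 378 ≡ 1, so λ ≡ 4.
  x = λ² - 27 - 19 = 16 - 46 ≡ 28; y = λ·(27 - 28) - 14 ≡ 11. → (28, 11)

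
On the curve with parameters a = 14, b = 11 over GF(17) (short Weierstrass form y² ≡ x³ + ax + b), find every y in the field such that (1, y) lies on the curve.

3, 14

x³ + 14x + 11 = 26 ≡ 9 (mod 17).
Square roots of 9 mod 17: 3 and 14 (since 3² = 9 ≡ 9).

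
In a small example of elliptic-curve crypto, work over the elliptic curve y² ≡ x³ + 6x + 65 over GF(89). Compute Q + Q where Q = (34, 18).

(55, 47)

tangent at (34, 18): λ = (3·34² + 6)/(2·18) ≡ 3/36. 36⁻¹ ≡ 47 (mod 89), so λ ≡ 3·47 ≡ 52.
  x = λ² - 34 - 34 = 2704 - 68 ≡ 55; y = λ·(34 - 55) - 18 ≡ 47. → (55, 47)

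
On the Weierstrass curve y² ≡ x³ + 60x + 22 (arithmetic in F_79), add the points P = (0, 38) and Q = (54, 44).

(65, 25)

(0, 38) + (54, 44). λ = (44 - 38)/(54 - 0) ≡ 6/54 mod 79. 54⁻¹ ≡ 60 (mod 79) since 54·60 = 3240 ≡ 1, so λ ≡ 44.
  x = λ² - 0 - 54 = 1936 - 54 ≡ 65; y = λ·(0 - 65) - 38 ≡ 25. → (65, 25)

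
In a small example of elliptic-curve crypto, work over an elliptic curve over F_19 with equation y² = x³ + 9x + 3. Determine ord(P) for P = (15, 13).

2P: tangent at (15, 13): λ = (3·15² + 9)/(2·13) ≡ 0/7. 7⁻¹ ≡ 11 (mod 19), so λ ≡ 0·11 ≡ 0.
  x = λ² - 15 - 15 = 0 - 30 ≡ 8; y = λ·(15 - 8) - 13 ≡ 6. → (8, 6)
3P: (8, 6) + (15, 13). λ = (13 - 6)/(15 - 8) ≡ 7/7 mod 19. 7⁻¹ ≡ 11 (mod 19) since 7·11 = 77 ≡ 1, so λ ≡ 1.
  x = λ² - 8 - 15 = 1 - 23 ≡ 16; y = λ·(8 - 16) - 6 ≡ 5. → (16, 5)
4P: (16, 5) + (15, 13). λ = (13 - 5)/(15 - 16) ≡ 8/18 mod 19. 18⁻¹ ≡ 18 (mod 19), so λ ≡ 11.
  x = λ² - 16 - 15 = 121 - 31 ≡ 14; y = λ·(16 - 14) - 5 ≡ 17. → (14, 17)
5P: (14, 17) + (15, 13). λ = (13 - 17)/(15 - 14) ≡ 15/1 mod 19. 1⁻¹ ≡ 1 (mod 19), so λ ≡ 15.
  x = λ² - 14 - 15 = 225 - 29 ≡ 6; y = λ·(14 - 6) - 17 ≡ 8. → (6, 8)
6P: (6, 8) + (15, 13). λ = (13 - 8)/(15 - 6) ≡ 5/9 mod 19. 9⁻¹ ≡ 17 (mod 19) since 9·17 = 153 ≡ 1, so λ ≡ 9.
  x = λ² - 6 - 15 = 81 - 21 ≡ 3; y = λ·(6 - 3) - 8 ≡ 0. → (3, 0)
7P: (3, 0) + (15, 13). λ = (13 - 0)/(15 - 3) ≡ 13/12 mod 19. 12⁻¹ ≡ 8 (mod 19) since 12·8 = 96 ≡ 1, so λ ≡ 9.
  x = λ² - 3 - 15 = 81 - 18 ≡ 6; y = λ·(3 - 6) - 0 ≡ 11. → (6, 11)
8P: (6, 11) + (15, 13). λ = (13 - 11)/(15 - 6) ≡ 2/9 mod 19. 9⁻¹ ≡ 17 (mod 19), so λ ≡ 15.
  x = λ² - 6 - 15 = 225 - 21 ≡ 14; y = λ·(6 - 14) - 11 ≡ 2. → (14, 2)
9P: (14, 2) + (15, 13). λ = (13 - 2)/(15 - 14) ≡ 11/1 mod 19. 1⁻¹ ≡ 1 (mod 19) since 1·1 = 1 ≡ 1, so λ ≡ 11.
  x = λ² - 14 - 15 = 121 - 29 ≡ 16; y = λ·(14 - 16) - 2 ≡ 14. → (16, 14)
10P: (16, 14) + (15, 13). λ = (13 - 14)/(15 - 16) ≡ 18/18 mod 19. 18⁻¹ ≡ 18 (mod 19), so λ ≡ 1.
  x = λ² - 16 - 15 = 1 - 31 ≡ 8; y = λ·(16 - 8) - 14 ≡ 13. → (8, 13)
11P: (8, 13) + (15, 13). λ = (13 - 13)/(15 - 8) ≡ 0/7 mod 19. 7⁻¹ ≡ 11 (mod 19) since 7·11 = 77 ≡ 1, so λ ≡ 0.
  x = λ² - 8 - 15 = 0 - 23 ≡ 15; y = λ·(8 - 15) - 13 ≡ 6. → (15, 6)
12P: (15, 6) + (15, 13): same x and y₁ ≡ -y₂, so the sum is the point at infinity.
12P = the point at infinity, so the order is 12.

12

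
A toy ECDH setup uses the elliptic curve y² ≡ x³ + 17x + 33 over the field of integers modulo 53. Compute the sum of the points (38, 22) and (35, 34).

(38, 22) + (35, 34). λ = (34 - 22)/(35 - 38) ≡ 12/50 mod 53. 50⁻¹ ≡ 35 (mod 53), so λ ≡ 49.
  x = λ² - 38 - 35 = 2401 - 73 ≡ 49; y = λ·(38 - 49) - 22 ≡ 22. → (49, 22)

(49, 22)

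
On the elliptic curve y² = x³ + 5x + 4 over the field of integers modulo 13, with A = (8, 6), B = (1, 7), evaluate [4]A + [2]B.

O

First 4A:
Repeated addition: build up to 4A.
2A: tangent at (8, 6): λ = (3·8² + 5)/(2·6) ≡ 2/12. 12⁻¹ ≡ 12 (mod 13), so λ ≡ 2·12 ≡ 11.
  x = λ² - 8 - 8 = 121 - 16 ≡ 1; y = λ·(8 - 1) - 6 ≡ 6. → (1, 6)
3A: (1, 6) + (8, 6). λ = (6 - 6)/(8 - 1) ≡ 0/7 mod 13. 7⁻¹ ≡ 2 (mod 13), so λ ≡ 0.
  x = λ² - 1 - 8 = 0 - 9 ≡ 4; y = λ·(1 - 4) - 6 ≡ 7. → (4, 7)
4A: (4, 7) + (8, 6). λ = (6 - 7)/(8 - 4) ≡ 12/4 mod 13. 4⁻¹ ≡ 10 (mod 13) since 4·10 = 40 ≡ 1, so λ ≡ 3.
  x = λ² - 4 - 8 = 9 - 12 ≡ 10; y = λ·(4 - 10) - 7 ≡ 1. → (10, 1)
4A = (10, 1).
Next 2B:
Repeated addition: build up to 2B.
2B: tangent at (1, 7): λ = (3·1² + 5)/(2·7) ≡ 8/1. 1⁻¹ ≡ 1 (mod 13), so λ ≡ 8·1 ≡ 8.
  x = λ² - 1 - 1 = 64 - 2 ≡ 10; y = λ·(1 - 10) - 7 ≡ 12. → (10, 12)
2B = (10, 12).
Finally 4A + 2B:
(10, 1) + (10, 12): same x and y₁ ≡ -y₂, so the sum is O.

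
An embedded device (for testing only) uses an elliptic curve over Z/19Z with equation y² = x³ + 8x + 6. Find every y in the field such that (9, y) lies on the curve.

3, 16

x³ + 8x + 6 = 807 ≡ 9 (mod 19).
Square roots of 9 mod 19: 3 and 16 (since 3² = 9 ≡ 9).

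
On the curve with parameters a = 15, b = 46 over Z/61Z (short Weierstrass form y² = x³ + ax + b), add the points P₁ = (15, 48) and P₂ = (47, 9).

(15, 48) + (47, 9). λ = (9 - 48)/(47 - 15) ≡ 22/32 mod 61. 32⁻¹ ≡ 21 (mod 61), so λ ≡ 35.
  x = λ² - 15 - 47 = 1225 - 62 ≡ 4; y = λ·(15 - 4) - 48 ≡ 32. → (4, 32)

(4, 32)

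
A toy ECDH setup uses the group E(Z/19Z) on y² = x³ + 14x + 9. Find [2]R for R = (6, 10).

(14, 2)

tangent at (6, 10): λ = (3·6² + 14)/(2·10) ≡ 8/1. 1⁻¹ ≡ 1 (mod 19) since 1·1 = 1 ≡ 1, so λ ≡ 8·1 ≡ 8.
  x = λ² - 6 - 6 = 64 - 12 ≡ 14; y = λ·(6 - 14) - 10 ≡ 2. → (14, 2)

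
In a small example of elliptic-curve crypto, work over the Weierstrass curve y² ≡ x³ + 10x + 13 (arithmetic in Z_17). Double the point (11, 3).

tangent at (11, 3): λ = (3·11² + 10)/(2·3) ≡ 16/6. 6⁻¹ ≡ 3 (mod 17) since 6·3 = 18 ≡ 1, so λ ≡ 16·3 ≡ 14.
  x = λ² - 11 - 11 = 196 - 22 ≡ 4; y = λ·(11 - 4) - 3 ≡ 10. → (4, 10)

(4, 10)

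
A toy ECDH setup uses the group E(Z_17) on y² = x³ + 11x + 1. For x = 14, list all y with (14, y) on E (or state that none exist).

3, 14

x³ + 11x + 1 = 2899 ≡ 9 (mod 17).
Square roots of 9 mod 17: 3 and 14 (since 3² = 9 ≡ 9).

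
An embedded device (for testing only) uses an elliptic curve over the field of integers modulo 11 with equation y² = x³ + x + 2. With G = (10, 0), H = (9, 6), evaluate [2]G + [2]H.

First 2G:
Repeated addition: build up to 2G.
2G: (10, 0) + (10, 0): same x and y₁ ≡ -y₂, so the sum is 𝒪.
2G = 𝒪.
Next 2H:
Repeated addition: build up to 2H.
2H: tangent at (9, 6): λ = (3·9² + 1)/(2·6) ≡ 2/1. 1⁻¹ ≡ 1 (mod 11) since 1·1 = 1 ≡ 1, so λ ≡ 2·1 ≡ 2.
  x = λ² - 9 - 9 = 4 - 18 ≡ 8; y = λ·(9 - 8) - 6 ≡ 7. → (8, 7)
2H = (8, 7).
Finally 2G + 2H:
𝒪 + (8, 7) = (8, 7) (identity).

(8, 7)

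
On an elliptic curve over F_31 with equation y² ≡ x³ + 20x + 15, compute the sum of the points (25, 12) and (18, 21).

(8, 6)

(25, 12) + (18, 21). λ = (21 - 12)/(18 - 25) ≡ 9/24 mod 31. 24⁻¹ ≡ 22 (mod 31) since 24·22 = 528 ≡ 1, so λ ≡ 12.
  x = λ² - 25 - 18 = 144 - 43 ≡ 8; y = λ·(25 - 8) - 12 ≡ 6. → (8, 6)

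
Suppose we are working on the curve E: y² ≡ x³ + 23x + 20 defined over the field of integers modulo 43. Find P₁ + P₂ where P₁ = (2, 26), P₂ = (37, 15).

(20, 3)

(2, 26) + (37, 15). λ = (15 - 26)/(37 - 2) ≡ 32/35 mod 43. 35⁻¹ ≡ 16 (mod 43), so λ ≡ 39.
  x = λ² - 2 - 37 = 1521 - 39 ≡ 20; y = λ·(2 - 20) - 26 ≡ 3. → (20, 3)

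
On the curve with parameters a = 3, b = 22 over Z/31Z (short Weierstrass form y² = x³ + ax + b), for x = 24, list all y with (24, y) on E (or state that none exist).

none

x³ + 3x + 22 = 13918 ≡ 30 (mod 31).
30 is a non-residue mod 31; no y exists.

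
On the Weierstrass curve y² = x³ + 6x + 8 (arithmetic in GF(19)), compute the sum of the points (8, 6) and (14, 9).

(2, 16)

(8, 6) + (14, 9). λ = (9 - 6)/(14 - 8) ≡ 3/6 mod 19. 6⁻¹ ≡ 16 (mod 19) since 6·16 = 96 ≡ 1, so λ ≡ 10.
  x = λ² - 8 - 14 = 100 - 22 ≡ 2; y = λ·(8 - 2) - 6 ≡ 16. → (2, 16)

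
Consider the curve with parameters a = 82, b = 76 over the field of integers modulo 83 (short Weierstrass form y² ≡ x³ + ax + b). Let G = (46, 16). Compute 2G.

(72, 82)

tangent at (46, 16): λ = (3·46² + 82)/(2·16) ≡ 39/32. 32⁻¹ ≡ 13 (mod 83), so λ ≡ 39·13 ≡ 9.
  x = λ² - 46 - 46 = 81 - 92 ≡ 72; y = λ·(46 - 72) - 16 ≡ 82. → (72, 82)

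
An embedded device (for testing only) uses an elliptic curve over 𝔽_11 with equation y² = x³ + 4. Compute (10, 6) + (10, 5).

O

The two points share x = 10 and their y-coordinates satisfy 6 + 5 ≡ 0 (mod 11), so they are inverses. Their sum is O.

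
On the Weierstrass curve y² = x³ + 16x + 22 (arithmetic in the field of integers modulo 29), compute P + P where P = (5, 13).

(24, 22)

tangent at (5, 13): λ = (3·5² + 16)/(2·13) ≡ 4/26. 26⁻¹ ≡ 19 (mod 29), so λ ≡ 4·19 ≡ 18.
  x = λ² - 5 - 5 = 324 - 10 ≡ 24; y = λ·(5 - 24) - 13 ≡ 22. → (24, 22)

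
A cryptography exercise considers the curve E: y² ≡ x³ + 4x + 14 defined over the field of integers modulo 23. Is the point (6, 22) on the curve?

y² = 22² ≡ 1; x³ + 4x + 14 = 254 ≡ 1 (mod 23). 1 = 1.

yes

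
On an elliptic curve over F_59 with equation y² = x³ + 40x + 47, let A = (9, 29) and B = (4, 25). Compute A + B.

(9, 29) + (4, 25). λ = (25 - 29)/(4 - 9) ≡ 55/54 mod 59. 54⁻¹ ≡ 47 (mod 59) since 54·47 = 2538 ≡ 1, so λ ≡ 48.
  x = λ² - 9 - 4 = 2304 - 13 ≡ 49; y = λ·(9 - 49) - 29 ≡ 57. → (49, 57)

(49, 57)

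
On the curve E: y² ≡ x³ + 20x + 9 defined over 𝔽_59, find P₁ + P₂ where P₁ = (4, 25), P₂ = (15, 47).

(44, 13)

(4, 25) + (15, 47). λ = (47 - 25)/(15 - 4) ≡ 22/11 mod 59. 11⁻¹ ≡ 43 (mod 59), so λ ≡ 2.
  x = λ² - 4 - 15 = 4 - 19 ≡ 44; y = λ·(4 - 44) - 25 ≡ 13. → (44, 13)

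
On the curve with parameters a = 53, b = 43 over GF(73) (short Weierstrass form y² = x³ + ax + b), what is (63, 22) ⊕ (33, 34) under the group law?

(56, 19)

(63, 22) + (33, 34). λ = (34 - 22)/(33 - 63) ≡ 12/43 mod 73. 43⁻¹ ≡ 17 (mod 73) since 43·17 = 731 ≡ 1, so λ ≡ 58.
  x = λ² - 63 - 33 = 3364 - 96 ≡ 56; y = λ·(63 - 56) - 22 ≡ 19. → (56, 19)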